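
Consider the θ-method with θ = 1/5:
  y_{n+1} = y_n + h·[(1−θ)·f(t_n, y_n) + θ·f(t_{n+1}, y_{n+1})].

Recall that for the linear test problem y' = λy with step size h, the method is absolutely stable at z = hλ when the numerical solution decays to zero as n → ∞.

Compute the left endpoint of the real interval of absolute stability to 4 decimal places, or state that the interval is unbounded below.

Test eqn y'=λy, z=hλ:
  y_{n+1} = y_n + z·[4/5·y_n + 1/5·y_{n+1}] ⇒ (1 − 1/5z)y_{n+1} = (1 + 4/5z)y_n
  R(z) = (1 + 4/5z)/(1 − 1/5z).

Need |R(x)|<1, x<0.
x=-0.56: |R|=0.4964
R=−1: 1+4/5x = −1+1/5x ⇒ -3/5x=2 ⇒ x=2/(-3/5)=-3.3333
Confirm numerically:
  x=-2.889: |R|=0.83103 <1
  x=-2.850: |R|=0.81529 <1
  x=-1.931: |R|=0.39302 <1
  x=-3.865: |R|=1.17992 >1
  x=-3.611: |R|=1.09674 >1
  x=-3.521: |R|=1.06607 >1
Interval (-3.3333, 0).

z* = -3.3333.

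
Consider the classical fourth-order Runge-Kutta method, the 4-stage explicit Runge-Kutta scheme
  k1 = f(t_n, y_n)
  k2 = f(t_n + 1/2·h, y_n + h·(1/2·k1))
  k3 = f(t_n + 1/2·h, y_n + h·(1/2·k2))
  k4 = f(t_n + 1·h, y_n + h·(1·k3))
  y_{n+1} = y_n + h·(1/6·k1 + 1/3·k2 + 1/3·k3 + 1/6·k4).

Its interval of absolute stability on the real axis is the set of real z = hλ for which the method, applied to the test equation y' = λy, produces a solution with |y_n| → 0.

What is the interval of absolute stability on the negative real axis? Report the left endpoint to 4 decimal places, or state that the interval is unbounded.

(-2.7853, 0).

Set f=λy, z=hλ:
  order 4, 4-stage ⇒ R(z)=1+z+z^2/2+z^3/6+z^4/24
  (e.g. R(-0.85)=0.43065, |R|=0.43065)

Solve |R(x)|<1 on ℝ⁻.
x=-0.85: |R|=0.4306
|R(-2.68)|=0.8525 |R(-1.36)|=0.2881 |R(-0.77)|=0.4650
Bisect:
  x_lo=-3.2282 |R|=1.9005  x_hi=-0.2109 |R|=0.8099
  mid=-1.71952 |R|=0.27576 →hi
  mid=-2.47386 |R|=0.62339 →hi
  mid=-2.85102 |R|=1.10371 →lo
  mid=-2.66244 |R|=0.83003 →hi
  mid=-2.75673 |R|=0.95779 →hi
  mid=-2.80388 |R|=1.02838 →lo
  mid=-2.78031 |R|=0.99251 →hi
  mid=-2.79209 |R|=1.01030 →lo
  mid=-2.78620 |R|=1.00137 →lo
  ...
  [-2.78546,-2.78528] ⇒ x*=-2.7853
Stable set (-2.7853, 0).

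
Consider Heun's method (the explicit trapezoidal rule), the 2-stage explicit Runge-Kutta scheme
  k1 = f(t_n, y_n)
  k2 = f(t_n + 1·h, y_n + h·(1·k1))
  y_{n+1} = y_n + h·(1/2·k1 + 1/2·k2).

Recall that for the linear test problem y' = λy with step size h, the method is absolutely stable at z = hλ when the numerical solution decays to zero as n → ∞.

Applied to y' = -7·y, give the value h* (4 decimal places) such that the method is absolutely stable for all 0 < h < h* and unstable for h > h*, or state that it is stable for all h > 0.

With y'=λy (z=hλ):
  order 2, 2-stage ⇒ R(z)=1+z+z^2/2
  (e.g. R(-0.57)=0.59245, |R|=0.59245)

Boundary: |R(x)|=1, x<0.
x=-0.57: |R|=0.5924
|R(-2.2)|=1.2200 |R(-1.83)|=0.8445 |R(-0.66)|=0.5578
Bisect:
  x_lo=-2.4283 |R|=1.5200  x_hi=-0.2997 |R|=0.7452
  mid=-1.36400 |R|=0.56625 →hi
  mid=-1.89614 |R|=0.90154 →hi
  mid=-2.16221 |R|=1.17537 →lo
  mid=-2.02918 |R|=1.02960 →lo
  mid=-1.96266 |R|=0.96336 →hi
  mid=-1.99592 |R|=0.99593 →hi
  mid=-2.01255 |R|=1.01263 →lo
  ...
  [-2.00008,-1.99995] ⇒ x*=-2.0000
So |R|<1 on (-2.0000, 0).

(-2.0000,0); λ=-7 ⇒ h* = 0.2857.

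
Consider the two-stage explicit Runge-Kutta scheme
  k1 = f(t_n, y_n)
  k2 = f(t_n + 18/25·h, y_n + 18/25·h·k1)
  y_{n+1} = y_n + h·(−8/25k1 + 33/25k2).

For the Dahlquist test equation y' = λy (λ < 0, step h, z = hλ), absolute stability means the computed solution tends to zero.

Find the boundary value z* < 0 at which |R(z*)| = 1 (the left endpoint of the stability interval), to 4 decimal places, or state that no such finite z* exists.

With y'=λy (z=hλ):
  k1=λy_n ⇒ h·k1=z·y_n;  k2=λ(1+18/25z)y_n ⇒ h·k2=z(1+18/25z)y_n
  y_{n+1}/y_n = 1 − 8/25z + 33/25z(1+18/25z) = 1 + z + 594/625z²
  R(z) = 1 + z + 594/625z².

Find x<0 with |R(x)|<1.
x=-0.77: |R|=0.7935
R=1: x+594/625x²=0 ⇒ x=−625/594=-1.0522; min R=1−1/(4·594/625)=0.7370>−1
Confirm numerically:
  x=-0.892: |R|=0.86420 <1
  x=-0.748: |R|=0.78375 <1
  x=-0.603: |R|=0.74257 <1
  x=-0.593: |R|=0.74121 <1
  x=-1.155: |R|=1.11286 >1
  x=-1.148: |R|=1.10454 >1
Interval (-1.0522, 0).

z* = -1.0522.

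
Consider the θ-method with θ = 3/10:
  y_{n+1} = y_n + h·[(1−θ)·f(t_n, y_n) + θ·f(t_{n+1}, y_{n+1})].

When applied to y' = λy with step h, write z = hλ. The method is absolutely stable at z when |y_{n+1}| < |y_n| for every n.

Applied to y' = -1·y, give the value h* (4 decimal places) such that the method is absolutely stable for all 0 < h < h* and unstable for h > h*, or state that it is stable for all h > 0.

Test eqn y'=λy, z=hλ:
  y_{n+1} = y_n + z·[7/10·y_n + 3/10·y_{n+1}] ⇒ (1 − 3/10z)y_{n+1} = (1 + 7/10z)y_n
  so R(z) = (1 + 7/10z)/(1 − 3/10z).

Boundary: |R(x)|=1, x<0.
x=-1.33: |R|=0.0493
R=−1: 1+7/10x = −1+3/10x ⇒ -2/5x=2 ⇒ x=2/(-2/5)=-5.0000
Confirm numerically:
  x=-4.943: |R|=0.99082 <1
  x=-4.901: |R|=0.98397 <1
  x=-4.560: |R|=0.92568 <1
  x=-4.359: |R|=0.88889 <1
  x=-5.572: |R|=1.08564 >1
  x=-5.269: |R|=1.04169 >1
  x=-5.166: |R|=1.02604 >1
So |R|<1 on (-5.0000, 0).

(-5.0000,0); λ=-1 ⇒ h* = (5)/1 = 5.0000.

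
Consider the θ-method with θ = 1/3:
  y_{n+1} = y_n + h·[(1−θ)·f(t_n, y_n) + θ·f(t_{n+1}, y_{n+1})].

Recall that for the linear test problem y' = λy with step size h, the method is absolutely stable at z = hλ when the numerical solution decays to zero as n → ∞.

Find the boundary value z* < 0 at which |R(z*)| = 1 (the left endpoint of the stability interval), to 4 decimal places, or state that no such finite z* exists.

z* = -6.0000.

Test eqn y'=λy, z=hλ:
  y_{n+1} = y_n + z·[2/3·y_n + 1/3·y_{n+1}] ⇒ (1 − 1/3z)y_{n+1} = (1 + 2/3z)y_n
  Hence R(z) = (1 + 2/3z)/(1 − 1/3z).

Boundary: |R(x)|=1, x<0.
x=-1.4: |R|=0.0455
R=−1: 1+2/3x = −1+1/3x ⇒ -1/3x=2 ⇒ x=2/(-1/3)=-6.0000
Confirm numerically:
  x=-5.695: |R|=0.96492 <1
  x=-4.655: |R|=0.82430 <1
  x=-4.505: |R|=0.80080 <1
  x=-2.860: |R|=0.46416 <1
  x=-6.553: |R|=1.05789 >1
  x=-6.216: |R|=1.02344 >1
Stable set (-6.0000, 0).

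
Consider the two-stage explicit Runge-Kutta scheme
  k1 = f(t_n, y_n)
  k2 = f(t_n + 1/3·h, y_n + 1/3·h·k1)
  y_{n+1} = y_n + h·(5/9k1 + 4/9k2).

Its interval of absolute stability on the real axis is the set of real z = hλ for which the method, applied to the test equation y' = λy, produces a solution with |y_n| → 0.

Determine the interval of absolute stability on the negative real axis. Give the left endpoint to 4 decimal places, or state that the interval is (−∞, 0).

Set f=λy, z=hλ:
  k1=λy_n ⇒ h·k1=z·y_n;  k2=λ(1+1/3z)y_n ⇒ h·k2=z(1+1/3z)y_n
  y_{n+1}/y_n = 1 + 5/9z + 4/9z(1+1/3z) = 1 + z + 4/27z²
  ⇒ R(z) = 1 + z + 4/27z².

Find x<0 with |R(x)|<1.
x=-0.99: |R|=0.1552
R=1: x+4/27x²=0 ⇒ x=−27/4=-6.7500; min R=1−1/(4·4/27)=-0.6875>−1
Confirm numerically:
  x=-6.082: |R|=0.39811 <1
  x=-5.497: |R|=0.02041 <1
  x=-3.553: |R|=0.68281 <1
  x=-7.105: |R|=1.37367 >1
  x=-7.021: |R|=1.28188 >1
  x=-6.949: |R|=1.20487 >1
Stable set (-6.7500, 0).

z∈(-6.7500,0).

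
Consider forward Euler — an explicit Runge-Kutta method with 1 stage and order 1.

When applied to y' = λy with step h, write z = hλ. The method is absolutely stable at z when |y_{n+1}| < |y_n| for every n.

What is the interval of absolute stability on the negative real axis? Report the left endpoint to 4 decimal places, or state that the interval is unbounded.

With y'=λy (z=hλ):
  order 1, 1-stage ⇒ R(z)=1+z
  (e.g. R(-0.53)=0.47000, |R|=0.47000)

Need |R(x)|<1, x<0.
x=-0.53: |R|=0.4700
|R(-2.37)|=1.3700 |R(-1.57)|=0.5700 |R(-0.54)|=0.4600
Bisect:
  x_lo=-2.7947 |R|=1.7947  x_hi=-0.3887 |R|=0.6113
  mid=-1.59170 |R|=0.59170 →hi
  mid=-2.19318 |R|=1.19318 →lo
  mid=-1.89244 |R|=0.89244 →hi
  mid=-2.04281 |R|=1.04281 →lo
  mid=-1.96762 |R|=0.96762 →hi
  mid=-2.00522 |R|=1.00522 →lo
  mid=-1.98642 |R|=0.98642 →hi
  mid=-1.99582 |R|=0.99582 →hi
  ...
  [-2.00008,-1.99993] ⇒ x*=-2.0000
So |R|<1 on (-2.0000, 0).

z∈(-2.0000,0).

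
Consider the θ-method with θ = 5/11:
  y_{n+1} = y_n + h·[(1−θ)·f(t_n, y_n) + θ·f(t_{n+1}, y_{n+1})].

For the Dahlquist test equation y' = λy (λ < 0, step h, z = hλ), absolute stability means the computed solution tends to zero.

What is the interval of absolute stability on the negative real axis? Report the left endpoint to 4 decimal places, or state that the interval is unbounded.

Set f=λy, z=hλ:
  y_{n+1} = y_n + z·[6/11·y_n + 5/11·y_{n+1}] ⇒ (1 − 5/11z)y_{n+1} = (1 + 6/11z)y_n
  ⇒ R(z) = (1 + 6/11z)/(1 − 5/11z).

Solve |R(x)|<1 on ℝ⁻.
x=-0.34: |R|=0.7055
R=−1: 1+6/11x = −1+5/11x ⇒ -1/11x=2 ⇒ x=2/(-1/11)=-22.0000
Confirm numerically:
  x=-21.743: |R|=0.99785 <1
  x=-18.977: |R|=0.97145 <1
  x=-10.604: |R|=0.82199 <1
  x=-22.350: |R|=1.00285 >1
  x=-22.250: |R|=1.00204 >1
  x=-22.131: |R|=1.00108 >1
So |R|<1 on (-22.0000, 0).

(-22.0000, 0).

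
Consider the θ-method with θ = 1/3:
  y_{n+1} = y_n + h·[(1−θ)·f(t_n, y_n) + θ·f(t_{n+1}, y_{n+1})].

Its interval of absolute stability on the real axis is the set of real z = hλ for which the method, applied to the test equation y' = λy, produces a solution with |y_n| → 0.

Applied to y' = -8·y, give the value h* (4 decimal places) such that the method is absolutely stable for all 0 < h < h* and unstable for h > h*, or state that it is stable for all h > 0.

On y'=λy, z=hλ:
  y_{n+1} = y_n + z·[2/3·y_n + 1/3·y_{n+1}] ⇒ (1 − 1/3z)y_{n+1} = (1 + 2/3z)y_n
  R(z) = (1 + 2/3z)/(1 − 1/3z).

Need |R(x)|<1, x<0.
x=-0.87: |R|=0.3256
R=−1: 1+2/3x = −1+1/3x ⇒ -1/3x=2 ⇒ x=2/(-1/3)=-6.0000
Confirm numerically:
  x=-4.624: |R|=0.81952 <1
  x=-3.963: |R|=0.70745 <1
  x=-3.664: |R|=0.64946 <1
  x=-3.096: |R|=0.52362 <1
  x=-6.592: |R|=1.06172 >1
  x=-6.344: |R|=1.03682 >1
  x=-6.112: |R|=1.01229 >1
Stable set (-6.0000, 0).

(-6.0000,0); λ=-8 ⇒ h* = (6)/8 = 0.7500.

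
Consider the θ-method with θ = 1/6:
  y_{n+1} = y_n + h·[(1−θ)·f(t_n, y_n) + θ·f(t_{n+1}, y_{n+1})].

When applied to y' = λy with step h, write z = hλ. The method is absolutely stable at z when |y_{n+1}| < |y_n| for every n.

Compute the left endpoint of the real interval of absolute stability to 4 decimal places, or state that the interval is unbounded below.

On y'=λy, z=hλ:
  y_{n+1} = y_n + z·[5/6·y_n + 1/6·y_{n+1}] ⇒ (1 − 1/6z)y_{n+1} = (1 + 5/6z)y_n
  R(z) = (1 + 5/6z)/(1 − 1/6z).

Find x<0 with |R(x)|<1.
x=-0.44: |R|=0.5901
R=−1: 1+5/6x = −1+1/6x ⇒ -2/3x=2 ⇒ x=2/(-2/3)=-3.0000
Confirm numerically:
  x=-2.777: |R|=0.89837 <1
  x=-2.539: |R|=0.78405 <1
  x=-1.985: |R|=0.49155 <1
  x=-1.848: |R|=0.41284 <1
  x=-3.496: |R|=1.20893 >1
  x=-3.402: |R|=1.17103 >1
  x=-3.304: |R|=1.13070 >1
Interval (-3.0000, 0).

z* = -3.0000.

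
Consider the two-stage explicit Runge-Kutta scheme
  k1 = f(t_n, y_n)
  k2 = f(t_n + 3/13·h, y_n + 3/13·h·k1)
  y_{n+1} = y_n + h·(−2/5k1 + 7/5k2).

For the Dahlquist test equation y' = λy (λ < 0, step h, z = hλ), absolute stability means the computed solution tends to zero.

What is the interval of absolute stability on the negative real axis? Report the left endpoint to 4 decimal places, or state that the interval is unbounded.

With y'=λy (z=hλ):
  k1=λy_n ⇒ h·k1=z·y_n;  k2=λ(1+3/13z)y_n ⇒ h·k2=z(1+3/13z)y_n
  y_{n+1}/y_n = 1 − 2/5z + 7/5z(1+3/13z) = 1 + z + 21/65z²
  ⇒ R(z) = 1 + z + 21/65z².

Find x<0 with |R(x)|<1.
x=-1.26: |R|=0.2529
R=1: x+21/65x²=0 ⇒ x=−65/21=-3.0952; min R=1−1/(4·21/65)=0.2262>−1
Confirm numerically:
  x=-2.293: |R|=0.40569 <1
  x=-2.045: |R|=0.30612 <1
  x=-1.934: |R|=0.27442 <1
  x=-3.432: |R|=1.37340 >1
  x=-3.287: |R|=1.20364 >1
Interval (-3.0952, 0).

z∈(-3.0952,0).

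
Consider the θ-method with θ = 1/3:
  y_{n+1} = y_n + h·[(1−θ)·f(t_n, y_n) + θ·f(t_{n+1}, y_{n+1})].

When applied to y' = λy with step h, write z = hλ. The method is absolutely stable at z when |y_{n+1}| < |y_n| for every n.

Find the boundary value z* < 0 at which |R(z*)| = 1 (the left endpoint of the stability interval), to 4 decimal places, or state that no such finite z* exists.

Test eqn y'=λy, z=hλ:
  y_{n+1} = y_n + z·[2/3·y_n + 1/3·y_{n+1}] ⇒ (1 − 1/3z)y_{n+1} = (1 + 2/3z)y_n
  R(z) = (1 + 2/3z)/(1 − 1/3z).

Boundary: |R(x)|=1, x<0.
x=-0.7: |R|=0.4324
R=−1: 1+2/3x = −1+1/3x ⇒ -1/3x=2 ⇒ x=2/(-1/3)=-6.0000
Confirm numerically:
  x=-5.296: |R|=0.91514 <1
  x=-3.973: |R|=0.70931 <1
  x=-3.391: |R|=0.59177 <1
  x=-2.847: |R|=0.46075 <1
  x=-6.570: |R|=1.05956 >1
  x=-6.139: |R|=1.01521 >1
So |R|<1 on (-6.0000, 0).

z* = -6.0000.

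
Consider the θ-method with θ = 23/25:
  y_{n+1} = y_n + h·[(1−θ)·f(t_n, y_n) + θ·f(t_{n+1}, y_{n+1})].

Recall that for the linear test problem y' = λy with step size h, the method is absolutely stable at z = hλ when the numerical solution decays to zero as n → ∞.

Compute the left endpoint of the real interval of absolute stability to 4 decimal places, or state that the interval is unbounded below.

With y'=λy (z=hλ):
  y_{n+1} = y_n + z·[2/25·y_n + 23/25·y_{n+1}] ⇒ (1 − 23/25z)y_{n+1} = (1 + 2/25z)y_n
  R(z) = (1 + 2/25z)/(1 − 23/25z).

Need |R(x)|<1, x<0.
x=-0.36: |R|=0.7296
x=-2: |R|=0.2958
x=-10: |R|=0.0196
x=-100: |R|=0.0753
θ=23/25≥1/2 ⇒ |1+2/25x|<|1−23/25x| ∀x<0 ⇒ stable on all of ℝ⁻.

interval (−∞, 0).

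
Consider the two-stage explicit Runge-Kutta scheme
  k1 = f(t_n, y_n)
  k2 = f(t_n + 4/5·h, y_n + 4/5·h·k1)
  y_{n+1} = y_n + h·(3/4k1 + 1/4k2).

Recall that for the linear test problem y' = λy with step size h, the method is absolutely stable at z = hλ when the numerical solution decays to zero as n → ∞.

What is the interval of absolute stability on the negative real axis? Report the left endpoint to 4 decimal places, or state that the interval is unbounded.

On y'=λy, z=hλ:
  k1=λy_n ⇒ h·k1=z·y_n;  k2=λ(1+4/5z)y_n ⇒ h·k2=z(1+4/5z)y_n
  y_{n+1}/y_n = 1 + 3/4z + 1/4z(1+4/5z) = 1 + z + 1/5z²
  Hence R(z) = 1 + z + 1/5z².

Solve |R(x)|<1 on ℝ⁻.
x=-0.8: |R|=0.3280
R=1: x+1/5x²=0 ⇒ x=−5=-5.0000; min R=1−1/(4·1/5)=-0.2500>−1
Confirm numerically:
  x=-3.440: |R|=0.07328 <1
  x=-3.269: |R|=0.13173 <1
  x=-3.008: |R|=0.19839 <1
  x=-5.508: |R|=1.55961 >1
  x=-5.114: |R|=1.11660 >1
Stable set (-5.0000, 0).

z∈(-5.0000,0).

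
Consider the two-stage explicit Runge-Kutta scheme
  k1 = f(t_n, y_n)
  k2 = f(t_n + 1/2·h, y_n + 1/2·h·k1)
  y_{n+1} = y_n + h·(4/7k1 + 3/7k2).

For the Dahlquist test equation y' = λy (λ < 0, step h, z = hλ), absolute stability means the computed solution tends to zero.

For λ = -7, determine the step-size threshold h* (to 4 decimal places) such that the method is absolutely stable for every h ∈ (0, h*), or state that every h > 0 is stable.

On y'=λy, z=hλ:
  k1=λy_n ⇒ h·k1=z·y_n;  k2=λ(1+1/2z)y_n ⇒ h·k2=z(1+1/2z)y_n
  y_{n+1}/y_n = 1 + 4/7z + 3/7z(1+1/2z) = 1 + z + 3/14z²
  Hence R(z) = 1 + z + 3/14z².

Boundary: |R(x)|=1, x<0.
x=-1.51: |R|=0.0214
R=1: x+3/14x²=0 ⇒ x=−14/3=-4.6667; min R=1−1/(4·3/14)=-0.1667>−1
Confirm numerically:
  x=-4.420: |R|=0.76637 <1
  x=-3.442: |R|=0.09672 <1
  x=-3.314: |R|=0.03941 <1
  x=-2.032: |R|=0.14721 <1
  x=-5.251: |R|=1.65750 >1
  x=-4.971: |R|=1.32418 >1
  x=-4.887: |R|=1.23074 >1
Interval (-4.6667, 0).

(-4.6667,0); λ=-7 ⇒ h* = (14/3)/7 = 0.6667.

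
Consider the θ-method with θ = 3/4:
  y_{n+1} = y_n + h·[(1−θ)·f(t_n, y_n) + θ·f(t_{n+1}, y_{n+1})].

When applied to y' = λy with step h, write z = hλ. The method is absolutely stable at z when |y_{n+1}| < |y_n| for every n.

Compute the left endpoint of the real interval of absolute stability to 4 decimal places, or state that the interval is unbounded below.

(−∞, 0) — no finite endpoint.

Test eqn y'=λy, z=hλ:
  y_{n+1} = y_n + z·[1/4·y_n + 3/4·y_{n+1}] ⇒ (1 − 3/4z)y_{n+1} = (1 + 1/4z)y_n
  ⇒ R(z) = (1 + 1/4z)/(1 − 3/4z).

Solve |R(x)|<1 on ℝ⁻.
x=-1.04: |R|=0.4157
x=-2: |R|=0.2000
x=-10: |R|=0.1765
x=-100: |R|=0.3158
θ=3/4≥1/2 ⇒ |1+1/4x|<|1−3/4x| ∀x<0 ⇒ interval (−∞,0).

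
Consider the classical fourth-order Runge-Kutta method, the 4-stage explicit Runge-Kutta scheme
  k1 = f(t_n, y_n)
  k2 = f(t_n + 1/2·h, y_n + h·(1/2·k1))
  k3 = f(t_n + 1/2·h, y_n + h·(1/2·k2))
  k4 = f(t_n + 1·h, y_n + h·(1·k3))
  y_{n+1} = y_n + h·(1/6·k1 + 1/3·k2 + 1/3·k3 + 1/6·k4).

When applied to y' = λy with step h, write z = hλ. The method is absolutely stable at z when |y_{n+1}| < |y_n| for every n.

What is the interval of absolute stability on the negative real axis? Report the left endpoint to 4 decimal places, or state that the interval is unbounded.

(-2.7853, 0).

With y'=λy (z=hλ):
  order 4, 4-stage ⇒ R(z)=1+z+z^2/2+z^3/6+z^4/24
  (e.g. R(-0.4)=0.67040, |R|=0.67040)

Need |R(x)|<1, x<0.
x=-0.4: |R|=0.6704
|R(-1.96)|=0.3208 |R(-1.62)|=0.2706 |R(-1.39)|=0.2840
Bisect:
  x_lo=-3.5503 |R|=2.9137  x_hi=-0.2734 |R|=0.7608
  mid=-1.91187 |R|=0.30773 →hi
  mid=-2.73111 |R|=0.92133 →hi
  mid=-3.14073 |R|=1.68215 →lo
  mid=-2.93592 |R|=1.25188 →lo
  mid=-2.83351 |R|=1.07517 →lo
  mid=-2.78231 |R|=0.99551 →hi
  mid=-2.80791 |R|=1.03464 →lo
  ...
  [-2.78531,-2.78511] ⇒ x*=-2.7853
Interval (-2.7853, 0).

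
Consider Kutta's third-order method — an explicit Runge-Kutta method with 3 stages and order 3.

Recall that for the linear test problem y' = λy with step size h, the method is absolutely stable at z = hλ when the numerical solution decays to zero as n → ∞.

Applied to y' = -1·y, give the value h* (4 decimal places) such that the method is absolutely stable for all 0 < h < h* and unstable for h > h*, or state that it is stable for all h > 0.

(-2.5127,0); λ=-1 ⇒ h* = 2.5127.

Test eqn y'=λy, z=hλ:
  order 3, 3-stage ⇒ R(z)=1+z+z^2/2+z^3/6
  (e.g. R(-1.53)=0.04352, |R|=0.04352)

Solve |R(x)|<1 on ℝ⁻.
x=-1.53: |R|=0.0435
|R(-2.18)|=0.5305 |R(-2.02)|=0.3535 |R(-1.32)|=0.1679
Bisect:
  x_lo=-3.3264 |R|=2.9284  x_hi=-0.3323 |R|=0.7168
  mid=-1.82935 |R|=0.17642 →hi
  mid=-2.57789 |R|=1.11036 →lo
  mid=-2.20362 |R|=0.55909 →hi
  mid=-2.39075 |R|=0.81037 →hi
  mid=-2.48432 |R|=0.95387 →hi
  mid=-2.53110 |R|=1.03044 →lo
  mid=-2.50771 |R|=0.99174 →hi
  mid=-2.51941 |R|=1.01099 →lo
  ...
  [-2.51283,-2.51264] ⇒ x*=-2.5127
Interval (-2.5127, 0).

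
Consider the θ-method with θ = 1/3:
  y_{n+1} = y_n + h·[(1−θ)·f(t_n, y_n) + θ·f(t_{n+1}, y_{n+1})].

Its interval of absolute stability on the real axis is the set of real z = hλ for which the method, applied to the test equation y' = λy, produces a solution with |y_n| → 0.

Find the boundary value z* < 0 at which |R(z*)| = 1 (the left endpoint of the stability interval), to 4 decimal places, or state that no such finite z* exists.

Test eqn y'=λy, z=hλ:
  y_{n+1} = y_n + z·[2/3·y_n + 1/3·y_{n+1}] ⇒ (1 − 1/3z)y_{n+1} = (1 + 2/3z)y_n
  Hence R(z) = (1 + 2/3z)/(1 − 1/3z).

Find x<0 with |R(x)|<1.
x=-1.57: |R|=0.0306
R=−1: 1+2/3x = −1+1/3x ⇒ -1/3x=2 ⇒ x=2/(-1/3)=-6.0000
Confirm numerically:
  x=-5.920: |R|=0.99103 <1
  x=-5.251: |R|=0.90922 <1
  x=-4.023: |R|=0.71850 <1
  x=-6.558: |R|=1.05838 >1
  x=-6.395: |R|=1.04204 >1
  x=-6.262: |R|=1.02829 >1
Stable set (-6.0000, 0).

left endpoint -6.0000.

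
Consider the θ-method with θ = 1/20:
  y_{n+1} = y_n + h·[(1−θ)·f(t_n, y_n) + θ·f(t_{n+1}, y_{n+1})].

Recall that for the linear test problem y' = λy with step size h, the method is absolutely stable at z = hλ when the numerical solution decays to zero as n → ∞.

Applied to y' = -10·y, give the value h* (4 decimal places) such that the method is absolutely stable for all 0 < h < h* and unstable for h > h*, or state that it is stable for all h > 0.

(-2.2222,0); λ=-10 ⇒ h* = (20/9)/10 = 0.2222.

Test eqn y'=λy, z=hλ:
  y_{n+1} = y_n + z·[19/20·y_n + 1/20·y_{n+1}] ⇒ (1 − 1/20z)y_{n+1} = (1 + 19/20z)y_n
  so R(z) = (1 + 19/20z)/(1 − 1/20z).

Find x<0 with |R(x)|<1.
x=-0.81: |R|=0.2215
R=−1: 1+19/20x = −1+1/20x ⇒ -9/10x=2 ⇒ x=2/(-9/10)=-2.2222
Confirm numerically:
  x=-1.909: |R|=0.74266 <1
  x=-1.296: |R|=0.21713 <1
  x=-1.085: |R|=0.02917 <1
  x=-1.069: |R|=0.01476 <1
  x=-2.712: |R|=1.38816 >1
  x=-2.664: |R|=1.35086 >1
  x=-2.611: |R|=1.30950 >1
Stable set (-2.2222, 0).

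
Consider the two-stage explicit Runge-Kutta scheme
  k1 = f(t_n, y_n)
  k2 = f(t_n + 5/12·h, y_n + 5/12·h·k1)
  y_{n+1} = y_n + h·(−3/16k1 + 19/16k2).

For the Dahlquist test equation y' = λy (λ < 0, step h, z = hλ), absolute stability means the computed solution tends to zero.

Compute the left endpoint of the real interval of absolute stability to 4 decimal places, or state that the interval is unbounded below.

left endpoint -2.0211.

Set f=λy, z=hλ:
  k1=λy_n ⇒ h·k1=z·y_n;  k2=λ(1+5/12z)y_n ⇒ h·k2=z(1+5/12z)y_n
  y_{n+1}/y_n = 1 − 3/16z + 19/16z(1+5/12z) = 1 + z + 95/192z²
  so R(z) = 1 + z + 95/192z².

Solve |R(x)|<1 on ℝ⁻.
x=-0.5: |R|=0.6237
R=1: x+95/192x²=0 ⇒ x=−192/95=-2.0211; min R=1−1/(4·95/192)=0.4947>−1
Confirm numerically:
  x=-1.448: |R|=0.58943 <1
  x=-1.310: |R|=0.53911 <1
  x=-0.878: |R|=0.50343 <1
  x=-2.362: |R|=1.39846 >1
  x=-2.317: |R|=1.33928 >1
  x=-2.173: |R|=1.16337 >1
Stable set (-2.0211, 0).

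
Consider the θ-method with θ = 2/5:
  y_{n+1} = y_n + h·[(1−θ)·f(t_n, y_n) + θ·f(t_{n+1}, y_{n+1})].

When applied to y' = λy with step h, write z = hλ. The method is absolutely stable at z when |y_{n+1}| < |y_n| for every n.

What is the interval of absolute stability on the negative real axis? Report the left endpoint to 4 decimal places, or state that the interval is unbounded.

Test eqn y'=λy, z=hλ:
  y_{n+1} = y_n + z·[3/5·y_n + 2/5·y_{n+1}] ⇒ (1 − 2/5z)y_{n+1} = (1 + 3/5z)y_n
  R(z) = (1 + 3/5z)/(1 − 2/5z).

Solve |R(x)|<1 on ℝ⁻.
x=-1.12: |R|=0.2265
R=−1: 1+3/5x = −1+2/5x ⇒ -1/5x=2 ⇒ x=2/(-1/5)=-10.0000
Confirm numerically:
  x=-9.863: |R|=0.99446 <1
  x=-8.889: |R|=0.95122 <1
  x=-8.123: |R|=0.91165 <1
  x=-5.407: |R|=0.70956 <1
  x=-10.549: |R|=1.02104 >1
  x=-10.036: |R|=1.00144 >1
Interval (-10.0000, 0).

z∈(-10.0000,0).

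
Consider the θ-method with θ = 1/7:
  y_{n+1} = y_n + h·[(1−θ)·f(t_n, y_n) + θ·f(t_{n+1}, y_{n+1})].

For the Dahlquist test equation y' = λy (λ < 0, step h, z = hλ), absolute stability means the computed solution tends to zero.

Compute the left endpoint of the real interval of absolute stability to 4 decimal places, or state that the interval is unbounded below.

left endpoint -2.8000.

With y'=λy (z=hλ):
  y_{n+1} = y_n + z·[6/7·y_n + 1/7·y_{n+1}] ⇒ (1 − 1/7z)y_{n+1} = (1 + 6/7z)y_n
  R(z) = (1 + 6/7z)/(1 − 1/7z).

Boundary: |R(x)|=1, x<0.
x=-0.87: |R|=0.2262
R=−1: 1+6/7x = −1+1/7x ⇒ -5/7x=2 ⇒ x=2/(-5/7)=-2.8000
Confirm numerically:
  x=-2.670: |R|=0.93278 <1
  x=-2.361: |R|=0.76552 <1
  x=-2.017: |R|=0.56582 <1
  x=-1.899: |R|=0.49376 <1
  x=-3.379: |R|=1.27893 >1
  x=-2.975: |R|=1.08772 >1
  x=-2.881: |R|=1.04099 >1
Interval (-2.8000, 0).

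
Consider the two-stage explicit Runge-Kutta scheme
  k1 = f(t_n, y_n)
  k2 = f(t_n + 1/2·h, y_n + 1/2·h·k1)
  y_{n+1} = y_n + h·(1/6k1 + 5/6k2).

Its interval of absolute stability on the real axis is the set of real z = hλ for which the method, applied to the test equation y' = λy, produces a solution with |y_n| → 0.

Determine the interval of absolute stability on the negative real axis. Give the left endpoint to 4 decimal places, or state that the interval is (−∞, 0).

Set f=λy, z=hλ:
  k1=λy_n ⇒ h·k1=z·y_n;  k2=λ(1+1/2z)y_n ⇒ h·k2=z(1+1/2z)y_n
  y_{n+1}/y_n = 1 + 1/6z + 5/6z(1+1/2z) = 1 + z + 5/12z²
  so R(z) = 1 + z + 5/12z².

Find x<0 with |R(x)|<1.
x=-1.07: |R|=0.4070
R=1: x+5/12x²=0 ⇒ x=−12/5=-2.4000; min R=1−1/(4·5/12)=0.4000>−1
Confirm numerically:
  x=-2.288: |R|=0.89323 <1
  x=-1.998: |R|=0.66534 <1
  x=-1.856: |R|=0.57931 <1
  x=-1.384: |R|=0.41411 <1
  x=-2.852: |R|=1.53713 >1
  x=-2.529: |R|=1.13593 >1
  x=-2.472: |R|=1.07416 >1
So |R|<1 on (-2.4000, 0).

z∈(-2.4000,0).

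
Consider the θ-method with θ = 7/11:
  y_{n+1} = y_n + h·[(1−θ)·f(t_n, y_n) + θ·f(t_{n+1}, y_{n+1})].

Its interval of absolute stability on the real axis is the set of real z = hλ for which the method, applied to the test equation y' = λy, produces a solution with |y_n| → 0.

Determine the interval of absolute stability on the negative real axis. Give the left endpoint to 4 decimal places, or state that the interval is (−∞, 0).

interval (−∞, 0).

With y'=λy (z=hλ):
  y_{n+1} = y_n + z·[4/11·y_n + 7/11·y_{n+1}] ⇒ (1 − 7/11z)y_{n+1} = (1 + 4/11z)y_n
  ⇒ R(z) = (1 + 4/11z)/(1 − 7/11z).

Solve |R(x)|<1 on ℝ⁻.
x=-0.36: |R|=0.7071
x=-2: |R|=0.1200
x=-10: |R|=0.3580
x=-100: |R|=0.5471
θ=7/11≥1/2 ⇒ |1+4/11x|<|1−7/11x| ∀x<0 ⇒ stable on all of ℝ⁻.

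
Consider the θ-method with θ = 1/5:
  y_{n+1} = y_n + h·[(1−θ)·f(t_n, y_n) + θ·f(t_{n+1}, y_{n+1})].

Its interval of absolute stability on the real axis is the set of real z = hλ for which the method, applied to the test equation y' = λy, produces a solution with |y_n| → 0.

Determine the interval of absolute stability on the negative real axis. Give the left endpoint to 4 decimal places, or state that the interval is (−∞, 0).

Set f=λy, z=hλ:
  y_{n+1} = y_n + z·[4/5·y_n + 1/5·y_{n+1}] ⇒ (1 − 1/5z)y_{n+1} = (1 + 4/5z)y_n
  R(z) = (1 + 4/5z)/(1 − 1/5z).

Need |R(x)|<1, x<0.
x=-1.76: |R|=0.3018
R=−1: 1+4/5x = −1+1/5x ⇒ -3/5x=2 ⇒ x=2/(-3/5)=-3.3333
Confirm numerically:
  x=-2.280: |R|=0.56593 <1
  x=-1.991: |R|=0.42397 <1
  x=-1.692: |R|=0.26420 <1
  x=-3.748: |R|=1.14220 >1
  x=-3.521: |R|=1.06607 >1
Stable set (-3.3333, 0).

(-3.3333, 0).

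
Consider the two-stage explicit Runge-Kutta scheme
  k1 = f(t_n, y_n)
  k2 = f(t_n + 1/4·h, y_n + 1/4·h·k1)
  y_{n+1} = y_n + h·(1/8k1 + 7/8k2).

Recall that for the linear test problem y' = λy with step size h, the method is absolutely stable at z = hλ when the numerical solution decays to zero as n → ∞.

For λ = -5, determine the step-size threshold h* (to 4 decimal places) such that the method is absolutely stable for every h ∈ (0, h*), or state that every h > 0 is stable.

(-4.5714,0); λ=-5 ⇒ h* = (32/7)/5 = 0.9143.

With y'=λy (z=hλ):
  k1=λy_n ⇒ h·k1=z·y_n;  k2=λ(1+1/4z)y_n ⇒ h·k2=z(1+1/4z)y_n
  y_{n+1}/y_n = 1 + 1/8z + 7/8z(1+1/4z) = 1 + z + 7/32z²
  R(z) = 1 + z + 7/32z².

Need |R(x)|<1, x<0.
x=-1.74: |R|=0.0777
R=1: x+7/32x²=0 ⇒ x=−32/7=-4.5714; min R=1−1/(4·7/32)=-0.1429>−1
Confirm numerically:
  x=-4.405: |R|=0.83963 <1
  x=-3.438: |R|=0.14759 <1
  x=-2.901: |R|=0.06004 <1
  x=-2.626: |R|=0.11753 <1
  x=-5.110: |R|=1.60202 >1
  x=-4.886: |R|=1.33622 >1
  x=-4.773: |R|=1.21046 >1
So |R|<1 on (-4.5714, 0).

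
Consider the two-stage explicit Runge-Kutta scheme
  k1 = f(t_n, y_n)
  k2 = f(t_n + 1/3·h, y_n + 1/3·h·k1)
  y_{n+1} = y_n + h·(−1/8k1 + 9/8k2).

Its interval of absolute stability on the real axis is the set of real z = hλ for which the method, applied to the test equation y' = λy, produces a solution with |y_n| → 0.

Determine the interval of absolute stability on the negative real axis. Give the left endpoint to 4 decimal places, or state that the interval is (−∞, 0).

Set f=λy, z=hλ:
  k1=λy_n ⇒ h·k1=z·y_n;  k2=λ(1+1/3z)y_n ⇒ h·k2=z(1+1/3z)y_n
  y_{n+1}/y_n = 1 − 1/8z + 9/8z(1+1/3z) = 1 + z + 3/8z²
  ⇒ R(z) = 1 + z + 3/8z².

Need |R(x)|<1, x<0.
x=-1.09: |R|=0.3555
R=1: x+3/8x²=0 ⇒ x=−8/3=-2.6667; min R=1−1/(4·3/8)=0.3333>−1
Confirm numerically:
  x=-2.042: |R|=0.52166 <1
  x=-1.993: |R|=0.49652 <1
  x=-1.670: |R|=0.37584 <1
  x=-1.212: |R|=0.33885 <1
  x=-3.119: |R|=1.52906 >1
  x=-3.114: |R|=1.52237 >1
  x=-2.829: |R|=1.17222 >1
Stable set (-2.6667, 0).

z∈(-2.6667,0).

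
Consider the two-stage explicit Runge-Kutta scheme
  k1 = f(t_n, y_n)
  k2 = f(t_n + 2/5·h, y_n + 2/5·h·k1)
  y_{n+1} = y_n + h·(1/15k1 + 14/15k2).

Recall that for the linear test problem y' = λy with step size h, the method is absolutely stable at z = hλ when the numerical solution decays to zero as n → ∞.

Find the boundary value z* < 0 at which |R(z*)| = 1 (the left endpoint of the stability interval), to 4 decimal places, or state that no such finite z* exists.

Set f=λy, z=hλ:
  k1=λy_n ⇒ h·k1=z·y_n;  k2=λ(1+2/5z)y_n ⇒ h·k2=z(1+2/5z)y_n
  y_{n+1}/y_n = 1 + 1/15z + 14/15z(1+2/5z) = 1 + z + 28/75z²
  ⇒ R(z) = 1 + z + 28/75z².

Solve |R(x)|<1 on ℝ⁻.
x=-0.77: |R|=0.4513
R=1: x+28/75x²=0 ⇒ x=−75/28=-2.6786; min R=1−1/(4·28/75)=0.3304>−1
Confirm numerically:
  x=-2.034: |R|=0.51054 <1
  x=-1.615: |R|=0.35874 <1
  x=-1.386: |R|=0.33117 <1
  x=-3.273: |R|=1.72634 >1
  x=-2.854: |R|=1.18692 >1
So |R|<1 on (-2.6786, 0).

left endpoint -2.6786.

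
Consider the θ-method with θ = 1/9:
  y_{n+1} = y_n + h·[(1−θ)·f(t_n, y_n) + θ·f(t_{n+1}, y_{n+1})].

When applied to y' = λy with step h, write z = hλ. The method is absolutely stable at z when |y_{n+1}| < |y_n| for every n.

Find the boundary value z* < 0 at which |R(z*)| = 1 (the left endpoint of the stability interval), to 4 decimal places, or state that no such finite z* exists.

z* = -2.5714.

Set f=λy, z=hλ:
  y_{n+1} = y_n + z·[8/9·y_n + 1/9·y_{n+1}] ⇒ (1 − 1/9z)y_{n+1} = (1 + 8/9z)y_n
  so R(z) = (1 + 8/9z)/(1 − 1/9z).

Need |R(x)|<1, x<0.
x=-1.76: |R|=0.4721
R=−1: 1+8/9x = −1+1/9x ⇒ -7/9x=2 ⇒ x=2/(-7/9)=-2.5714
Confirm numerically:
  x=-2.315: |R|=0.84136 <1
  x=-2.243: |R|=0.79552 <1
  x=-2.069: |R|=0.68227 <1
  x=-1.441: |R|=0.24212 <1
  x=-3.084: |R|=1.29692 >1
  x=-2.967: |R|=1.23139 >1
  x=-2.688: |R|=1.06982 >1
So |R|<1 on (-2.5714, 0).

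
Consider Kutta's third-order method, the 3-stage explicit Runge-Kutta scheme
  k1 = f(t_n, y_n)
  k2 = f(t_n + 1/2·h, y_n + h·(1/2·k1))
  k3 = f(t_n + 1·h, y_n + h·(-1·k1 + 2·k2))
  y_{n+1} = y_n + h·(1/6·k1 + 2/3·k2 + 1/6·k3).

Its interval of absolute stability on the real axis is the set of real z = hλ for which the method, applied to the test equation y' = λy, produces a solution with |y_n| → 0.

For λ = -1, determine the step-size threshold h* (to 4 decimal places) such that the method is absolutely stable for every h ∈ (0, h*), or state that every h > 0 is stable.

(-2.5127,0); λ=-1 ⇒ h* = 2.5127.

Set f=λy, z=hλ:
  order 3, 3-stage ⇒ R(z)=1+z+z^2/2+z^3/6
  (e.g. R(-0.54)=0.57956, |R|=0.57956)

Need |R(x)|<1, x<0.
x=-0.54: |R|=0.5796
|R(-2.61)|=1.1672 |R(-2.14)|=0.4836 |R(-1.77)|=0.1278
Bisect:
  x_lo=-2.8815 |R|=1.7175  x_hi=-0.2407 |R|=0.7860
  mid=-1.56108 |R|=0.02336 →hi
  mid=-2.22128 |R|=0.58090 →hi
  mid=-2.55138 |R|=1.06467 →lo
  mid=-2.38633 |R|=0.80390 →hi
  mid=-2.46886 |R|=0.92928 →hi
  mid=-2.51012 |R|=0.99569 →hi
  mid=-2.53075 |R|=1.02985 →lo
  mid=-2.52044 |R|=1.01269 →lo
  mid=-2.51528 |R|=1.00417 →lo
  mid=-2.51270 |R|=0.99992 →hi
  ...
  [-2.51286,-2.51270] ⇒ x*=-2.5127
Interval (-2.5127, 0).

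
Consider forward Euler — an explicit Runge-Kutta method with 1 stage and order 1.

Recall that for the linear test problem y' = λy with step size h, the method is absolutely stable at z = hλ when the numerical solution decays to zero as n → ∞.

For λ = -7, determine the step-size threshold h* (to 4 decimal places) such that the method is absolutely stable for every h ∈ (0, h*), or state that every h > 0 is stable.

With y'=λy (z=hλ):
  order 1, 1-stage ⇒ R(z)=1+z
  (e.g. R(-0.32)=0.68000, |R|=0.68000)

Solve |R(x)|<1 on ℝ⁻.
x=-0.32: |R|=0.6800
|R(-2.32)|=1.3200 |R(-2.25)|=1.2500 |R(-1.72)|=0.7200
Bisect:
  x_lo=-2.8914 |R|=1.8914  x_hi=-0.2140 |R|=0.7860
  mid=-1.55272 |R|=0.55272 →hi
  mid=-2.22208 |R|=1.22208 →lo
  mid=-1.88740 |R|=0.88740 →hi
  mid=-2.05474 |R|=1.05474 →lo
  mid=-1.97107 |R|=0.97107 →hi
  mid=-2.01290 |R|=1.01290 →lo
  mid=-1.99198 |R|=0.99198 →hi
  mid=-2.00244 |R|=1.00244 →lo
  ...
  [-2.00015,-1.99999] ⇒ x*=-2.0000
Stable set (-2.0000, 0).

(-2.0000,0); λ=-7 ⇒ h* = 0.2857.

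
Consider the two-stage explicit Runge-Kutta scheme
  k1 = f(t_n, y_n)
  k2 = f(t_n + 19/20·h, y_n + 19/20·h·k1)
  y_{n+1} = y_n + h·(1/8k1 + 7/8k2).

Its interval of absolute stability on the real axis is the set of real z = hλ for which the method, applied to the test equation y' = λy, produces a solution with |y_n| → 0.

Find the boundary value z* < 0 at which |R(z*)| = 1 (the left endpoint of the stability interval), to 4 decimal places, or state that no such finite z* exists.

With y'=λy (z=hλ):
  k1=λy_n ⇒ h·k1=z·y_n;  k2=λ(1+19/20z)y_n ⇒ h·k2=z(1+19/20z)y_n
  y_{n+1}/y_n = 1 + 1/8z + 7/8z(1+19/20z) = 1 + z + 133/160z²
  Hence R(z) = 1 + z + 133/160z².

Solve |R(x)|<1 on ℝ⁻.
x=-0.66: |R|=0.7021
R=1: x+133/160x²=0 ⇒ x=−160/133=-1.2030; min R=1−1/(4·133/160)=0.6992>−1
Confirm numerically:
  x=-1.085: |R|=0.89357 <1
  x=-0.973: |R|=0.81397 <1
  x=-0.836: |R|=0.74496 <1
  x=-0.808: |R|=0.73469 <1
  x=-1.621: |R|=1.56323 >1
  x=-1.461: |R|=1.31332 >1
Interval (-1.2030, 0).

z* = -1.2030.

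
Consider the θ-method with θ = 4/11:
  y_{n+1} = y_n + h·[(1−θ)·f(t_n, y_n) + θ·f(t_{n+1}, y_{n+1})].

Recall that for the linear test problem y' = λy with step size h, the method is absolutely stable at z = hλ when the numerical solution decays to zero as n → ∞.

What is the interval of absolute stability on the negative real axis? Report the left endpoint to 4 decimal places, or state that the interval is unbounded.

Test eqn y'=λy, z=hλ:
  y_{n+1} = y_n + z·[7/11·y_n + 4/11·y_{n+1}] ⇒ (1 − 4/11z)y_{n+1} = (1 + 7/11z)y_n
  so R(z) = (1 + 7/11z)/(1 − 4/11z).

Solve |R(x)|<1 on ℝ⁻.
x=-1.22: |R|=0.1549
R=−1: 1+7/11x = −1+4/11x ⇒ -3/11x=2 ⇒ x=2/(-3/11)=-7.3333
Confirm numerically:
  x=-6.121: |R|=0.89750 <1
  x=-6.012: |R|=0.88690 <1
  x=-2.994: |R|=0.43341 <1
  x=-7.846: |R|=1.03629 >1
  x=-7.714: |R|=1.02728 >1
  x=-7.418: |R|=1.00625 >1
Interval (-7.3333, 0).

z∈(-7.3333,0).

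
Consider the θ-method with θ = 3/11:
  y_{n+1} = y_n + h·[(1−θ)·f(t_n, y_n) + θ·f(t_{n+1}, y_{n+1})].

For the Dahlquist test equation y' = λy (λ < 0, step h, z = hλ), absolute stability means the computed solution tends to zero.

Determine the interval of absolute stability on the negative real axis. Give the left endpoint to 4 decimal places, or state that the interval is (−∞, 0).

(-4.4000, 0).

Test eqn y'=λy, z=hλ:
  y_{n+1} = y_n + z·[8/11·y_n + 3/11·y_{n+1}] ⇒ (1 − 3/11z)y_{n+1} = (1 + 8/11z)y_n
  ⇒ R(z) = (1 + 8/11z)/(1 − 3/11z).

Boundary: |R(x)|=1, x<0.
x=-0.72: |R|=0.3982
R=−1: 1+8/11x = −1+3/11x ⇒ -5/11x=2 ⇒ x=2/(-5/11)=-4.4000
Confirm numerically:
  x=-4.200: |R|=0.95763 <1
  x=-3.504: |R|=0.79174 <1
  x=-3.058: |R|=0.66739 <1
  x=-2.463: |R|=0.47333 <1
  x=-4.992: |R|=1.11395 >1
  x=-4.577: |R|=1.03579 >1
  x=-4.493: |R|=1.01900 >1
So |R|<1 on (-4.4000, 0).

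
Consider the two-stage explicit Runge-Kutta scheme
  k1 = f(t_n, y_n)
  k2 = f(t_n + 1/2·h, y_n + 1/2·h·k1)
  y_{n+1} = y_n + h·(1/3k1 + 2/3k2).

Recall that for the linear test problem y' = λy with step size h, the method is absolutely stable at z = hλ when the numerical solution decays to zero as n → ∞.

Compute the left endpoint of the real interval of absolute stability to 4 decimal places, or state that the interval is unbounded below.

z* = -3.0000.

On y'=λy, z=hλ:
  k1=λy_n ⇒ h·k1=z·y_n;  k2=λ(1+1/2z)y_n ⇒ h·k2=z(1+1/2z)y_n
  y_{n+1}/y_n = 1 + 1/3z + 2/3z(1+1/2z) = 1 + z + 1/3z²
  R(z) = 1 + z + 1/3z².

Need |R(x)|<1, x<0.
x=-1.6: |R|=0.2533
R=1: x+1/3x²=0 ⇒ x=−3=-3.0000; min R=1−1/(4·1/3)=0.2500>−1
Confirm numerically:
  x=-1.653: |R|=0.25780 <1
  x=-1.518: |R|=0.25011 <1
  x=-1.409: |R|=0.25276 <1
  x=-3.554: |R|=1.65631 >1
  x=-3.191: |R|=1.20316 >1
Stable set (-3.0000, 0).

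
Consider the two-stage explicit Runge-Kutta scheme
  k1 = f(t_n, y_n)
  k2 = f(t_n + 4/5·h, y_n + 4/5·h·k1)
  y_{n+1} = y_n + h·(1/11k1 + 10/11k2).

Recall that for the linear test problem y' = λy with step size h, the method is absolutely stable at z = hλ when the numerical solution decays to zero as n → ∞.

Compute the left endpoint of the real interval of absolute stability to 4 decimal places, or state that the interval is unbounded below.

With y'=λy (z=hλ):
  k1=λy_n ⇒ h·k1=z·y_n;  k2=λ(1+4/5z)y_n ⇒ h·k2=z(1+4/5z)y_n
  y_{n+1}/y_n = 1 + 1/11z + 10/11z(1+4/5z) = 1 + z + 8/11z²
  ⇒ R(z) = 1 + z + 8/11z².

Solve |R(x)|<1 on ℝ⁻.
x=-1.12: |R|=0.7923
R=1: x+8/11x²=0 ⇒ x=−11/8=-1.3750; min R=1−1/(4·8/11)=0.6562>−1
Confirm numerically:
  x=-1.231: |R|=0.87108 <1
  x=-0.833: |R|=0.67165 <1
  x=-0.758: |R|=0.65986 <1
  x=-0.653: |R|=0.65712 <1
  x=-1.707: |R|=1.41216 >1
  x=-1.705: |R|=1.40920 >1
  x=-1.576: |R|=1.23038 >1
Interval (-1.3750, 0).

z* = -1.3750.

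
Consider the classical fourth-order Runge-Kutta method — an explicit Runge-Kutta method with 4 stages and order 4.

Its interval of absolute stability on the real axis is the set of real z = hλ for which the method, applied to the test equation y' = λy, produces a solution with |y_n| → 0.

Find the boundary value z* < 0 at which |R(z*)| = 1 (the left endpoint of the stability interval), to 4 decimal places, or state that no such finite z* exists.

With y'=λy (z=hλ):
  order 4, 4-stage ⇒ R(z)=1+z+z^2/2+z^3/6+z^4/24
  (e.g. R(-0.98)=0.38177, |R|=0.38177)

Find x<0 with |R(x)|<1.
x=-0.98: |R|=0.3818
|R(-2.68)|=0.8525 |R(-1.27)|=0.3034 |R(-0.73)|=0.4834
Bisect:
  x_lo=-3.2582 |R|=1.9805  x_hi=-0.2150 |R|=0.8066
  mid=-1.73656 |R|=0.27737 →hi
  mid=-2.49736 |R|=0.64586 →hi
  mid=-2.87776 |R|=1.14860 →lo
  mid=-2.68756 |R|=0.86237 →hi
  mid=-2.78266 |R|=0.99604 →hi
  mid=-2.83021 |R|=1.06986 →lo
  mid=-2.80643 |R|=1.03234 →lo
  mid=-2.79455 |R|=1.01404 →lo
  mid=-2.78860 |R|=1.00500 →lo
  ...
  [-2.78545,-2.78526] ⇒ x*=-2.7853
So |R|<1 on (-2.7853, 0).

left endpoint -2.7853.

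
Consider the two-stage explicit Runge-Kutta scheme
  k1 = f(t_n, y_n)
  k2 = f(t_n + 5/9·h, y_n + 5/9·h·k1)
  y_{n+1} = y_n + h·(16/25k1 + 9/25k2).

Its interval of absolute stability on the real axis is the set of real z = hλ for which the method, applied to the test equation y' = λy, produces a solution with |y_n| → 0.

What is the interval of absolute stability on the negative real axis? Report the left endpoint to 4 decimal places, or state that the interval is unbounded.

On y'=λy, z=hλ:
  k1=λy_n ⇒ h·k1=z·y_n;  k2=λ(1+5/9z)y_n ⇒ h·k2=z(1+5/9z)y_n
  y_{n+1}/y_n = 1 + 16/25z + 9/25z(1+5/9z) = 1 + z + 1/5z²
  Hence R(z) = 1 + z + 1/5z².

Find x<0 with |R(x)|<1.
x=-1.68: |R|=0.1155
R=1: x+1/5x²=0 ⇒ x=−5=-5.0000; min R=1−1/(4·1/5)=-0.2500>−1
Confirm numerically:
  x=-4.479: |R|=0.53329 <1
  x=-3.688: |R|=0.03227 <1
  x=-2.352: |R|=0.24562 <1
  x=-5.580: |R|=1.64728 >1
  x=-5.143: |R|=1.14709 >1
So |R|<1 on (-5.0000, 0).

z∈(-5.0000,0).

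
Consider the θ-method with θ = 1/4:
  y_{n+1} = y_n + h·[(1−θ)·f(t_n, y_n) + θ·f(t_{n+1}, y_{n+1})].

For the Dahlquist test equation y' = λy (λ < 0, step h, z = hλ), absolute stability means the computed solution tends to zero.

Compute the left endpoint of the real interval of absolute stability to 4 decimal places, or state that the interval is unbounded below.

z* = -4.0000.

With y'=λy (z=hλ):
  y_{n+1} = y_n + z·[3/4·y_n + 1/4·y_{n+1}] ⇒ (1 − 1/4z)y_{n+1} = (1 + 3/4z)y_n
  so R(z) = (1 + 3/4z)/(1 − 1/4z).

Need |R(x)|<1, x<0.
x=-0.69: |R|=0.4115
R=−1: 1+3/4x = −1+1/4x ⇒ -1/2x=2 ⇒ x=2/(-1/2)=-4.0000
Confirm numerically:
  x=-3.867: |R|=0.96619 <1
  x=-3.197: |R|=0.77685 <1
  x=-2.101: |R|=0.37748 <1
  x=-1.611: |R|=0.14846 <1
  x=-4.119: |R|=1.02931 >1
  x=-4.060: |R|=1.01489 >1
Interval (-4.0000, 0).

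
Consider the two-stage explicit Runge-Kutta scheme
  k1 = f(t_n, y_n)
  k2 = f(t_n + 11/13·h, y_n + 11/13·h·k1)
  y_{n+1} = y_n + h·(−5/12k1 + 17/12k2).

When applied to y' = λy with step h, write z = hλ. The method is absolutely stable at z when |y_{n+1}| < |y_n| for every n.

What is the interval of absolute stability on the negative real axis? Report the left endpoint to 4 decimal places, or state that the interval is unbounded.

With y'=λy (z=hλ):
  k1=λy_n ⇒ h·k1=z·y_n;  k2=λ(1+11/13z)y_n ⇒ h·k2=z(1+11/13z)y_n
  y_{n+1}/y_n = 1 − 5/12z + 17/12z(1+11/13z) = 1 + z + 187/156z²
  R(z) = 1 + z + 187/156z².

Need |R(x)|<1, x<0.
x=-0.83: |R|=0.9958
R=1: x+187/156x²=0 ⇒ x=−156/187=-0.8342; min R=1−1/(4·187/156)=0.7914>−1
Confirm numerically:
  x=-0.641: |R|=0.85153 <1
  x=-0.525: |R|=0.80540 <1
  x=-0.395: |R|=0.79203 <1
  x=-1.430: |R|=2.02126 >1
  x=-1.252: |R|=1.62700 >1
Stable set (-0.8342, 0).

z∈(-0.8342,0).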